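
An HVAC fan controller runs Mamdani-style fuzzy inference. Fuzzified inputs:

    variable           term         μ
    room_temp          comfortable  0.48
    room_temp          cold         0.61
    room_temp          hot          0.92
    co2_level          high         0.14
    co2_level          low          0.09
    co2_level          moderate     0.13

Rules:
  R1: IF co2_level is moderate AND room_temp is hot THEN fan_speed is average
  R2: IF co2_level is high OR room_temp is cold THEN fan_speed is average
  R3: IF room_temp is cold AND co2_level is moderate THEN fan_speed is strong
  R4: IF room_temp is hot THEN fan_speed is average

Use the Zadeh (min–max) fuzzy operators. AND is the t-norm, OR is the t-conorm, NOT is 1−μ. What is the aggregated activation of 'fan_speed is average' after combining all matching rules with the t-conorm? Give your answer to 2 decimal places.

0.92

R1: moderate=0.13, hot=0.92; AND[min(a, b)] → w = 0.13
R2: high=0.14, cold=0.61; OR[max(a, b)] → w = 0.61
R3: cold=0.61, moderate=0.13; AND[min(a, b)] → w = 0.13
R4: hot=0.92 → w = 0.92
Rules with consequent 'average': {R1, R2, R4} → strengths 0.13, 0.61, 0.92
Aggregate via t-conorm [max(a, b)]: 0.92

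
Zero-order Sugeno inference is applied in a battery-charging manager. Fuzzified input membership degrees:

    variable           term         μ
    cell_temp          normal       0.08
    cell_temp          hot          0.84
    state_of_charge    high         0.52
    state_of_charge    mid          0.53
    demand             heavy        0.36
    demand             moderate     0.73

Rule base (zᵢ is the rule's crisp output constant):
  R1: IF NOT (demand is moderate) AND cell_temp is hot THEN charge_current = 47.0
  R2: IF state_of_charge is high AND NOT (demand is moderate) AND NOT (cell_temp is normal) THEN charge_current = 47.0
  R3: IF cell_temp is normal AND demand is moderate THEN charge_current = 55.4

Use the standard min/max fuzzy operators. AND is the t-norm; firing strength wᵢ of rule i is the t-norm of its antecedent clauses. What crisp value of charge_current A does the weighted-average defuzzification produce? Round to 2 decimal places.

48.08

R1 (z=47.0): ¬moderate=1−0.73=0.27, hot=0.84; AND[min(a, b)] → w = 0.27
R2 (z=47.0): high=0.52, ¬moderate=1−0.73=0.27, ¬normal=1−0.08=0.92; AND[min(a, b)] → w = 0.27
R3 (z=55.4): normal=0.08, moderate=0.73; AND[min(a, b)] → w = 0.08
Weighted average = (0.27·47.0 + 0.27·47.0 + 0.08·55.4) / (0.27 + 0.27 + 0.08)
  = 29.8120 / 0.6200 = 48.08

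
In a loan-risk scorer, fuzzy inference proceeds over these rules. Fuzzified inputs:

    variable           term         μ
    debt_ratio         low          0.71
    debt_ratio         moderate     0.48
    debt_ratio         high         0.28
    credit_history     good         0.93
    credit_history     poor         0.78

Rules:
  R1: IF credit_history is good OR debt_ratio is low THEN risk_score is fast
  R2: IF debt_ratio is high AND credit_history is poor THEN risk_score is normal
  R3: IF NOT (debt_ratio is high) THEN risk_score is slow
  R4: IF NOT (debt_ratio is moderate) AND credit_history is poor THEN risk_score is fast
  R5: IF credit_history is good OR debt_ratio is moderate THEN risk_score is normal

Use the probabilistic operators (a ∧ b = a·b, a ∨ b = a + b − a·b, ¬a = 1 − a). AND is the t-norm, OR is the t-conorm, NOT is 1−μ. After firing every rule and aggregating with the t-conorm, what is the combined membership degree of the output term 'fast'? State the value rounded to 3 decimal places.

0.988

R1: good=0.93, low=0.71; OR[a + b − a·b] → w = 0.9797
R2: high=0.28, poor=0.78; AND[a·b] → w = 0.2184
R3: ¬high=1−0.28=0.72 → w = 0.7200
R4: ¬moderate=1−0.48=0.52, poor=0.78; AND[a·b] → w = 0.4056
R5: good=0.93, moderate=0.48; OR[a + b − a·b] → w = 0.9636
Rules with consequent 'fast': {R1, R4} → strengths 0.9797, 0.4056
Aggregate via t-conorm [a + b − a·b]: 0.9879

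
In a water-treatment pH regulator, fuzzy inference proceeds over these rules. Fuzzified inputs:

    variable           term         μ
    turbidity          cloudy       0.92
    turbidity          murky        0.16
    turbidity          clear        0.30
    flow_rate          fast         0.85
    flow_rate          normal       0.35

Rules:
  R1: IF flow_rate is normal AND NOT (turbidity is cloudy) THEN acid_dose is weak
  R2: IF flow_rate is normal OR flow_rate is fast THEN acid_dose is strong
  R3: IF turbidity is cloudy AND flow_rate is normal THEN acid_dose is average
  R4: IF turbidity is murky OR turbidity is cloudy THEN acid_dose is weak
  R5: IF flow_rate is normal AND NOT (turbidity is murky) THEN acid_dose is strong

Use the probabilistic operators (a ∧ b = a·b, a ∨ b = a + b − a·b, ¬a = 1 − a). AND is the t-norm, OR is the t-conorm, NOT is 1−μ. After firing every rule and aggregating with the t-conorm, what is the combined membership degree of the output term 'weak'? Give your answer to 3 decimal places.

R1: normal=0.35, ¬cloudy=1−0.92=0.08; AND[a·b] → w = 0.0280
R2: normal=0.35, fast=0.85; OR[a + b − a·b] → w = 0.9025
R3: cloudy=0.92, normal=0.35; AND[a·b] → w = 0.3220
R4: murky=0.16, cloudy=0.92; OR[a + b − a·b] → w = 0.9328
R5: normal=0.35, ¬murky=1−0.16=0.84; AND[a·b] → w = 0.2940
Rules with consequent 'weak': {R1, R4} → strengths 0.0280, 0.9328
Aggregate via t-conorm [a + b − a·b]: 0.9347

0.935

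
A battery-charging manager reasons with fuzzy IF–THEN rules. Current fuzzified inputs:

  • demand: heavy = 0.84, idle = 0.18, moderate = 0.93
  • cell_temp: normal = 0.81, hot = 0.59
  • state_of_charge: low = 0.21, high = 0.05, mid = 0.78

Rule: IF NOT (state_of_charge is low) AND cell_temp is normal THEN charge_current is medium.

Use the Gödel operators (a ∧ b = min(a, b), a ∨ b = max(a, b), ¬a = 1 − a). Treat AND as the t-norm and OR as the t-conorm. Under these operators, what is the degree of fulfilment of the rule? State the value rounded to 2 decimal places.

firing strength: ¬low=1−0.21=0.79, normal=0.81; AND[min(a, b)] → w = 0.79

0.79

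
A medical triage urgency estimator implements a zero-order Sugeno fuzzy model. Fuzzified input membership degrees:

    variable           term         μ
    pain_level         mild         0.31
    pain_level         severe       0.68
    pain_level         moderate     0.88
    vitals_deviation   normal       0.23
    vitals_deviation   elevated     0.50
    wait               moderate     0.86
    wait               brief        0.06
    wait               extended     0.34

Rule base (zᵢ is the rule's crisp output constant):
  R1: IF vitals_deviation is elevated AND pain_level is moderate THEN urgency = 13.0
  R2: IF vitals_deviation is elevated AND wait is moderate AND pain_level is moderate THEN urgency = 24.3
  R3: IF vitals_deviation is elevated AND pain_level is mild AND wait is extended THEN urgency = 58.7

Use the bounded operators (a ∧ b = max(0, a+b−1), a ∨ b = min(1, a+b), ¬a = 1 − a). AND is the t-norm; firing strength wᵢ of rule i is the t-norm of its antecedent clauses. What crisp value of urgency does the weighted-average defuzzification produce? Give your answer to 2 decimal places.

17.37

R1 (z=13.0): elevated=0.50, moderate=0.88; AND[max(0, a+b−1)] → w = 0.38
R2 (z=24.3): elevated=0.50, moderate=0.86, moderate=0.88; AND[max(0, a+b−1)] → w = 0.24
R3 (z=58.7): elevated=0.50, mild=0.31, extended=0.34; AND[max(0, a+b−1)] → w = 0.00
Weighted average = (0.38·13.0 + 0.24·24.3 + 0.00·58.7) / (0.38 + 0.24 + 0.00)
  = 10.7720 / 0.6200 = 17.37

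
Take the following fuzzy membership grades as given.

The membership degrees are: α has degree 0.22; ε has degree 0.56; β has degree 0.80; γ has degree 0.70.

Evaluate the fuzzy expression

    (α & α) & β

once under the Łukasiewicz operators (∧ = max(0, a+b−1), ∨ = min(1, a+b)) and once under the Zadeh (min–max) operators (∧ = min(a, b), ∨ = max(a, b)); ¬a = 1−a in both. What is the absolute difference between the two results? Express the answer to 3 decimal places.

0.220

Under Łukasiewicz:
  α & α = max(0, a+b−1) on (0.22, 0.22) = 0.00
  (α & α) & β = max(0, a+b−1) on (0.00, 0.80) = 0.00
  → value = 0.0000
Under Zadeh (min–max):
  α & α = min(a, b) on (0.22, 0.22) = 0.22
  (α & α) & β = min(a, b) on (0.22, 0.80) = 0.22
  → value = 0.2200
|0.0000 − 0.2200| = 0.220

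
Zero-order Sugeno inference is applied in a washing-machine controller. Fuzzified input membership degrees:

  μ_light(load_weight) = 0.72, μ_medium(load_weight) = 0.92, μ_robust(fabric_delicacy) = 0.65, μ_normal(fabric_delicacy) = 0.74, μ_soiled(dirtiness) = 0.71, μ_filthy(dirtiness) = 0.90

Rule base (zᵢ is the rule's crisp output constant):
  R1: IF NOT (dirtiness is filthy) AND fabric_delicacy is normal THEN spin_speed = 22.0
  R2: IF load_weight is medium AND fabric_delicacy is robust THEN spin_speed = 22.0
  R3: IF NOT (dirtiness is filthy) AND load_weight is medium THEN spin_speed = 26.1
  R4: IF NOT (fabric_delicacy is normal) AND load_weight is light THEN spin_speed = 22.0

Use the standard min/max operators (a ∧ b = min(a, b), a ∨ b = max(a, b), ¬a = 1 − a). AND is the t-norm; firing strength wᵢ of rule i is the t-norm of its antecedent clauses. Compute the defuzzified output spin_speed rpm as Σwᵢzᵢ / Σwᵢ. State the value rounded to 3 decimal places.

22.369

R1 (z=22.0): ¬filthy=1−0.90=0.10, normal=0.74; AND[min(a, b)] → w = 0.10
R2 (z=22.0): medium=0.92, robust=0.65; AND[min(a, b)] → w = 0.65
R3 (z=26.1): ¬filthy=1−0.90=0.10, medium=0.92; AND[min(a, b)] → w = 0.10
R4 (z=22.0): ¬normal=1−0.74=0.26, light=0.72; AND[min(a, b)] → w = 0.26
Weighted average = (0.10·22.0 + 0.65·22.0 + 0.10·26.1 + 0.26·22.0) / (0.10 + 0.65 + 0.10 + 0.26)
  = 24.8300 / 1.1100 = 22.369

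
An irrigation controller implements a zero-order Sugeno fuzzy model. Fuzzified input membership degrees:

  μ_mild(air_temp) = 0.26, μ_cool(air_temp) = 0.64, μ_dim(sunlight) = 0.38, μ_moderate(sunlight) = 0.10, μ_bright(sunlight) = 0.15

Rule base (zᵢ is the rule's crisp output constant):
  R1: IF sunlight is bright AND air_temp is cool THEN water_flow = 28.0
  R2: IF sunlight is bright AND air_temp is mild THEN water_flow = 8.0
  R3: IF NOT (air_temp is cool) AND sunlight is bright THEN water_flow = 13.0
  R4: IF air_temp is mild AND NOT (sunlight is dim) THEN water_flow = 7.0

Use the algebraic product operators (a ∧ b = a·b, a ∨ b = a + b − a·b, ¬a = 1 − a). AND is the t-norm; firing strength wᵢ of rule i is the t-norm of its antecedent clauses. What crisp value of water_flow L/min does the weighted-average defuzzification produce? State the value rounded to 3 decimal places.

R1 (z=28.0): bright=0.15, cool=0.64; AND[a·b] → w = 0.0960
R2 (z=8.0): bright=0.15, mild=0.26; AND[a·b] → w = 0.0390
R3 (z=13.0): ¬cool=1−0.64=0.36, bright=0.15; AND[a·b] → w = 0.0540
R4 (z=7.0): mild=0.26, ¬dim=1−0.38=0.62; AND[a·b] → w = 0.1612
Weighted average = (0.0960·28.0 + 0.0390·8.0 + 0.0540·13.0 + 0.1612·7.0) / (0.0960 + 0.0390 + 0.0540 + 0.1612)
  = 4.8304 / 0.3502 = 13.793

13.793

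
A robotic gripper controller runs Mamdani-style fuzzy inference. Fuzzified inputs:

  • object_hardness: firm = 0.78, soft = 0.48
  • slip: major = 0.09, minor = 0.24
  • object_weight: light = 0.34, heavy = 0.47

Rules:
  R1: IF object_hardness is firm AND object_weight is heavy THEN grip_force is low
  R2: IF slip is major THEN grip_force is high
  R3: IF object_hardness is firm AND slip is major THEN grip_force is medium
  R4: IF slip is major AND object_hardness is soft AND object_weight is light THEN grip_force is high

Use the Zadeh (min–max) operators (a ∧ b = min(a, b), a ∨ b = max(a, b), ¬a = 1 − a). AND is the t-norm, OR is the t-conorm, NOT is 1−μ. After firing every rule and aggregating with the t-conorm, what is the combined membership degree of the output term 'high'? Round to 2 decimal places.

0.09

R1: firm=0.78, heavy=0.47; AND[min(a, b)] → w = 0.47
R2: major=0.09 → w = 0.09
R3: firm=0.78, major=0.09; AND[min(a, b)] → w = 0.09
R4: major=0.09, soft=0.48, light=0.34; AND[min(a, b)] → w = 0.09
Rules with consequent 'high': {R2, R4} → strengths 0.09, 0.09
Aggregate via t-conorm [max(a, b)]: 0.09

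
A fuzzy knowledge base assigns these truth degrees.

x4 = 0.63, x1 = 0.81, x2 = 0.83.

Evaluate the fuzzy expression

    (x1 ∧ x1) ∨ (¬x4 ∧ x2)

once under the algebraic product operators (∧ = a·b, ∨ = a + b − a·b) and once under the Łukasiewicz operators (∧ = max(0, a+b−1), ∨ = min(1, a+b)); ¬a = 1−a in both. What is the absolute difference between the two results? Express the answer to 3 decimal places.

Under algebraic product:
  x1 ∧ x1 = a·b on (0.8100, 0.8100) = 0.6561
  ¬x4 = 1 − 0.6300 = 0.3700
  ¬x4 ∧ x2 = a·b on (0.3700, 0.8300) = 0.3071
  (x1 ∧ x1) ∨ (¬x4 ∧ x2) = a + b − a·b on (0.6561, 0.3071) = 0.7617
  → value = 0.7617
Under Łukasiewicz:
  x1 ∧ x1 = max(0, a+b−1) on (0.81, 0.81) = 0.62
  ¬x4 = 1 − 0.63 = 0.37
  ¬x4 ∧ x2 = max(0, a+b−1) on (0.37, 0.83) = 0.20
  (x1 ∧ x1) ∨ (¬x4 ∧ x2) = min(1, a+b) on (0.62, 0.20) = 0.82
  → value = 0.8200
|0.7617 − 0.8200| = 0.058

0.058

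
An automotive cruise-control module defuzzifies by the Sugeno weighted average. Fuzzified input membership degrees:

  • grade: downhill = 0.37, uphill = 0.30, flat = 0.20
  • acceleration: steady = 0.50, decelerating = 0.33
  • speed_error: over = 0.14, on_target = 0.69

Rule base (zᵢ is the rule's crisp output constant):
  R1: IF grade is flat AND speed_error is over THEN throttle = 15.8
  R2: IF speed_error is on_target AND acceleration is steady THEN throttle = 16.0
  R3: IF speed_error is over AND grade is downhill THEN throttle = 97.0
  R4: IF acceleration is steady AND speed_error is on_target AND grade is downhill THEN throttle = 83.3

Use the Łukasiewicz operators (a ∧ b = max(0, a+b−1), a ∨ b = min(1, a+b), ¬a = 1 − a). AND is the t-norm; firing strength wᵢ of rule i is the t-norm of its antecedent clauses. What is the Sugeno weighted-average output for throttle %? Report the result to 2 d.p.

16.00

R1 (z=15.8): flat=0.20, over=0.14; AND[max(0, a+b−1)] → w = 0.00
R2 (z=16.0): on_target=0.69, steady=0.50; AND[max(0, a+b−1)] → w = 0.19
R3 (z=97.0): over=0.14, downhill=0.37; AND[max(0, a+b−1)] → w = 0.00
R4 (z=83.3): steady=0.50, on_target=0.69, downhill=0.37; AND[max(0, a+b−1)] → w = 0.00
Weighted average = (0.00·15.8 + 0.19·16.0 + 0.00·97.0 + 0.00·83.3) / (0.00 + 0.19 + 0.00 + 0.00)
  = 3.0400 / 0.1900 = 16.00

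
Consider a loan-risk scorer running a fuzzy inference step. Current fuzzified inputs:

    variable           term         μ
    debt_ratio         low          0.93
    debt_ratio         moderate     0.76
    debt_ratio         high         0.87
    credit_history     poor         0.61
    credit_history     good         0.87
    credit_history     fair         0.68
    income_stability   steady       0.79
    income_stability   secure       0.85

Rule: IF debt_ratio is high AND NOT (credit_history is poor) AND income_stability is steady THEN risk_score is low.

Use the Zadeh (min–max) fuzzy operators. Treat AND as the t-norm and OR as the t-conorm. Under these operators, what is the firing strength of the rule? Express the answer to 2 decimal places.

0.39

firing strength: high=0.87, ¬poor=1−0.61=0.39, steady=0.79; AND[min(a, b)] → w = 0.39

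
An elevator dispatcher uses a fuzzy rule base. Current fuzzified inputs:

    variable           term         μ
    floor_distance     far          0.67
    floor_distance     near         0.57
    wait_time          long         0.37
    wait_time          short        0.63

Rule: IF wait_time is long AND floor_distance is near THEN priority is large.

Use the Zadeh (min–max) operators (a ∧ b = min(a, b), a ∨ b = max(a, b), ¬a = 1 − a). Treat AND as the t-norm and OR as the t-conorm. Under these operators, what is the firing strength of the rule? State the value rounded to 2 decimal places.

firing strength: long=0.37, near=0.57; AND[min(a, b)] → w = 0.37

0.37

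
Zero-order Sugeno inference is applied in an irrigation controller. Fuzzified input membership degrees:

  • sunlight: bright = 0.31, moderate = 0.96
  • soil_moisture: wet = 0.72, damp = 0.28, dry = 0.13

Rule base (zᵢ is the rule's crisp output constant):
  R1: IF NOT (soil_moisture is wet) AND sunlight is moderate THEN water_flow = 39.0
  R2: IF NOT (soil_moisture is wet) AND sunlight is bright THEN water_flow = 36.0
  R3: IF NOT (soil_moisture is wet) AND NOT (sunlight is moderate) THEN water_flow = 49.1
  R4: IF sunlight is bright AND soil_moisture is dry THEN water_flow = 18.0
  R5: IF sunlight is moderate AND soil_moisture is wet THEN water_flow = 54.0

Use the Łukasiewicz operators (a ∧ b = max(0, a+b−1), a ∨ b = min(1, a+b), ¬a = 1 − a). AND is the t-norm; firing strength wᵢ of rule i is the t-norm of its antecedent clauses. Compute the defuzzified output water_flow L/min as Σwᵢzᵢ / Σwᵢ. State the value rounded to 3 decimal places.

R1 (z=39.0): ¬wet=1−0.72=0.28, moderate=0.96; AND[max(0, a+b−1)] → w = 0.24
R2 (z=36.0): ¬wet=1−0.72=0.28, bright=0.31; AND[max(0, a+b−1)] → w = 0.00
R3 (z=49.1): ¬wet=1−0.72=0.28, ¬moderate=1−0.96=0.04; AND[max(0, a+b−1)] → w = 0.00
R4 (z=18.0): bright=0.31, dry=0.13; AND[max(0, a+b−1)] → w = 0.00
R5 (z=54.0): moderate=0.96, wet=0.72; AND[max(0, a+b−1)] → w = 0.68
Weighted average = (0.24·39.0 + 0.00·36.0 + 0.00·49.1 + 0.00·18.0 + 0.68·54.0) / (0.24 + 0.00 + 0.00 + 0.00 + 0.68)
  = 46.0800 / 0.9200 = 50.087

50.087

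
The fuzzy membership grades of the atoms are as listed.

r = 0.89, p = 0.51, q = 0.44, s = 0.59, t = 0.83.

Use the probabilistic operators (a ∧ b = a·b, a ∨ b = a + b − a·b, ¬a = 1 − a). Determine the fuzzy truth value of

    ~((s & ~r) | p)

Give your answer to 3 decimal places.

~r = 1 − 0.8900 = 0.1100
s & ~r = a·b on (0.5900, 0.1100) = 0.0649
(s & ~r) | p = a + b − a·b on (0.0649, 0.5100) = 0.5418
~((s & ~r) | p) = 1 − 0.5418 = 0.4582

0.458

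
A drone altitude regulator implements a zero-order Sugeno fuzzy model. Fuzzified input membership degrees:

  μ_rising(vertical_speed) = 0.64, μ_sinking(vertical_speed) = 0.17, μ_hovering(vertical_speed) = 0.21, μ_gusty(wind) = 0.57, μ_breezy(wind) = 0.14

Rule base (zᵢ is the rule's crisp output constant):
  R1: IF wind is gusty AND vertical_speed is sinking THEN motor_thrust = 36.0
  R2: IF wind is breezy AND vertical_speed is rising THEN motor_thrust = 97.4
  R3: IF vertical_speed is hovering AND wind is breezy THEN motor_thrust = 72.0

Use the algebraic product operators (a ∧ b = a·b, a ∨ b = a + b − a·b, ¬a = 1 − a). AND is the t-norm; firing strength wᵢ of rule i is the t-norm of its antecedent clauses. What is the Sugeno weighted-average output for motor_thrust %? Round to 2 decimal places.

66.38

R1 (z=36.0): gusty=0.57, sinking=0.17; AND[a·b] → w = 0.0969
R2 (z=97.4): breezy=0.14, rising=0.64; AND[a·b] → w = 0.0896
R3 (z=72.0): hovering=0.21, breezy=0.14; AND[a·b] → w = 0.0294
Weighted average = (0.0969·36.0 + 0.0896·97.4 + 0.0294·72.0) / (0.0969 + 0.0896 + 0.0294)
  = 14.3322 / 0.2159 = 66.38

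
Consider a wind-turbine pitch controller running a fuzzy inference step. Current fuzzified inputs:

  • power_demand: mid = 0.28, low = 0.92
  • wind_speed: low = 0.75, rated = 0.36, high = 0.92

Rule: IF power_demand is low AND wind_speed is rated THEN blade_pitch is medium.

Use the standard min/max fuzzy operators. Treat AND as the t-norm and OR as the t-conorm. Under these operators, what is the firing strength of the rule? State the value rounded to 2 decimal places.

firing strength: low=0.92, rated=0.36; AND[min(a, b)] → w = 0.36

0.36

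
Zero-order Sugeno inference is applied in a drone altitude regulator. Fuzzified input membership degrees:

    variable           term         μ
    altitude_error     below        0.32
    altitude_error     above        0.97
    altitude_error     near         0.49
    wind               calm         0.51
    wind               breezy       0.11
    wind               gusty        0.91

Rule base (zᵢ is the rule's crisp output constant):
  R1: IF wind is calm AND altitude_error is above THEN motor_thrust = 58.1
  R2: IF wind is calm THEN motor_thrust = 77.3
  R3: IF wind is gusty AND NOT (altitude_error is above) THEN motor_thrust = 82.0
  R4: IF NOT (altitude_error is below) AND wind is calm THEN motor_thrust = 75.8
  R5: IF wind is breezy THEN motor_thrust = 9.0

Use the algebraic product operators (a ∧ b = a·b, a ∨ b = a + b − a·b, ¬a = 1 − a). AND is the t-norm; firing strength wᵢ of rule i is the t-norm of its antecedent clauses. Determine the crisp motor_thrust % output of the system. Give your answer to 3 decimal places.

65.611

R1 (z=58.1): calm=0.51, above=0.97; AND[a·b] → w = 0.4947
R2 (z=77.3): calm=0.51 → w = 0.5100
R3 (z=82.0): gusty=0.91, ¬above=1−0.97=0.03; AND[a·b] → w = 0.0273
R4 (z=75.8): ¬below=1−0.32=0.68, calm=0.51; AND[a·b] → w = 0.3468
R5 (z=9.0): breezy=0.11 → w = 0.1100
Weighted average = (0.4947·58.1 + 0.5100·77.3 + 0.0273·82.0 + 0.3468·75.8 + 0.1100·9.0) / (0.4947 + 0.5100 + 0.0273 + 0.3468 + 0.1100)
  = 97.6811 / 1.4888 = 65.611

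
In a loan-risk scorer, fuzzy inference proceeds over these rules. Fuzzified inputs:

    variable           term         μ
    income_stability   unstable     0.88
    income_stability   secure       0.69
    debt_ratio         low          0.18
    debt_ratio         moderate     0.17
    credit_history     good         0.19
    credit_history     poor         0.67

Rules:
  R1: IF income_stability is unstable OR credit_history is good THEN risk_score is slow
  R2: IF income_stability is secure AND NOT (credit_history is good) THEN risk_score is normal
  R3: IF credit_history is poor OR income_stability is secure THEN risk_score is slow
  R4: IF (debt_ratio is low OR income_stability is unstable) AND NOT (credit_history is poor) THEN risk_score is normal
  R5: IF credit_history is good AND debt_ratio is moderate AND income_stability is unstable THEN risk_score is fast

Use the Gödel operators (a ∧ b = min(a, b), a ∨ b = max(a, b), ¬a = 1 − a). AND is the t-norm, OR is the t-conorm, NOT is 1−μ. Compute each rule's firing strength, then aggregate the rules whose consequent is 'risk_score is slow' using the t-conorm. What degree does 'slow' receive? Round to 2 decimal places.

R1: unstable=0.88, good=0.19; OR[max(a, b)] → w = 0.88
R2: secure=0.69, ¬good=1−0.19=0.81; AND[min(a, b)] → w = 0.69
R3: poor=0.67, secure=0.69; OR[max(a, b)] → w = 0.69
R4: (low=0.18 OR unstable=0.88) = 0.88; AND[min(a, b)] with ¬poor=1−0.67=0.33 → w = 0.33
R5: good=0.19, moderate=0.17, unstable=0.88; AND[min(a, b)] → w = 0.17
Rules with consequent 'slow': {R1, R3} → strengths 0.88, 0.69
Aggregate via t-conorm [max(a, b)]: 0.88

0.88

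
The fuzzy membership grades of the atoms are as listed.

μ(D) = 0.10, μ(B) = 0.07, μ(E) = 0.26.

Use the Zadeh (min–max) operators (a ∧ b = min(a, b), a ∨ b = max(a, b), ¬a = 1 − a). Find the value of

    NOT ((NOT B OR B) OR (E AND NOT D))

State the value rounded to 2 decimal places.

0.07

NOT B = 1 − 0.07 = 0.93
NOT B OR B = max(a, b) on (0.93, 0.07) = 0.93
NOT D = 1 − 0.10 = 0.90
E AND NOT D = min(a, b) on (0.26, 0.90) = 0.26
(NOT B OR B) OR (E AND NOT D) = max(a, b) on (0.93, 0.26) = 0.93
NOT ((NOT B OR B) OR (E AND NOT D)) = 1 − 0.93 = 0.07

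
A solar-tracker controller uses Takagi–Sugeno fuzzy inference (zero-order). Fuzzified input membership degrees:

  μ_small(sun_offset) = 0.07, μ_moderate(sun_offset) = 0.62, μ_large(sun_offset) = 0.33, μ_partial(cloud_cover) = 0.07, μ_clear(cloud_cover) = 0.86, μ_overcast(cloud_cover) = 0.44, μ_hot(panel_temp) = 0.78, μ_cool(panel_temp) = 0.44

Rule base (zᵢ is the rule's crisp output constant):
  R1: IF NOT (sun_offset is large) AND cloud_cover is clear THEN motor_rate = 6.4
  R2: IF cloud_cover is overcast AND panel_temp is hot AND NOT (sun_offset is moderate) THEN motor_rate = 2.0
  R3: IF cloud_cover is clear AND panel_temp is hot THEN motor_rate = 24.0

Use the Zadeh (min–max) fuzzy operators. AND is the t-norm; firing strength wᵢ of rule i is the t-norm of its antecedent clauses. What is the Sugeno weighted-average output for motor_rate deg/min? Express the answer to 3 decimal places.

R1 (z=6.4): ¬large=1−0.33=0.67, clear=0.86; AND[min(a, b)] → w = 0.67
R2 (z=2.0): overcast=0.44, hot=0.78, ¬moderate=1−0.62=0.38; AND[min(a, b)] → w = 0.38
R3 (z=24.0): clear=0.86, hot=0.78; AND[min(a, b)] → w = 0.78
Weighted average = (0.67·6.4 + 0.38·2.0 + 0.78·24.0) / (0.67 + 0.38 + 0.78)
  = 23.7680 / 1.8300 = 12.988

12.988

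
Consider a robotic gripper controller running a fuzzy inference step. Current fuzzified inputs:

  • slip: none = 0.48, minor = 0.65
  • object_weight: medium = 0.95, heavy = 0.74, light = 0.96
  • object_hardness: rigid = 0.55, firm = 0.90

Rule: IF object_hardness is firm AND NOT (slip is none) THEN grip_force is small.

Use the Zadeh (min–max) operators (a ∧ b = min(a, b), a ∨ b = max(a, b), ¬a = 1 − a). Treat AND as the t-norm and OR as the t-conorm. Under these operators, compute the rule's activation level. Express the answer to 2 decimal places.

firing strength: firm=0.90, ¬none=1−0.48=0.52; AND[min(a, b)] → w = 0.52

0.52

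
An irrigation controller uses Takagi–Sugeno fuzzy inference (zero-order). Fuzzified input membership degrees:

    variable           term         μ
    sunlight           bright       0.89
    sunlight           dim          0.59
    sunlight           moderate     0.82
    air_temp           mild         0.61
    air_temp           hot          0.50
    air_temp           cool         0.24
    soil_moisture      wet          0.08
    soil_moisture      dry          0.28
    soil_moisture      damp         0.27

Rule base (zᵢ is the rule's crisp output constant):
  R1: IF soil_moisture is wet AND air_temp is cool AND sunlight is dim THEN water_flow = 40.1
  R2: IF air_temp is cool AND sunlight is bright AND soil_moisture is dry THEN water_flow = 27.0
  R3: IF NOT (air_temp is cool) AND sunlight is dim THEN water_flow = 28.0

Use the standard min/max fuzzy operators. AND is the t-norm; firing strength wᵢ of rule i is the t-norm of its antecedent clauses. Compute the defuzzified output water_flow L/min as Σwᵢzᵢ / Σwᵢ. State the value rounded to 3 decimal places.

R1 (z=40.1): wet=0.08, cool=0.24, dim=0.59; AND[min(a, b)] → w = 0.08
R2 (z=27.0): cool=0.24, bright=0.89, dry=0.28; AND[min(a, b)] → w = 0.24
R3 (z=28.0): ¬cool=1−0.24=0.76, dim=0.59; AND[min(a, b)] → w = 0.59
Weighted average = (0.08·40.1 + 0.24·27.0 + 0.59·28.0) / (0.08 + 0.24 + 0.59)
  = 26.2080 / 0.9100 = 28.800

28.800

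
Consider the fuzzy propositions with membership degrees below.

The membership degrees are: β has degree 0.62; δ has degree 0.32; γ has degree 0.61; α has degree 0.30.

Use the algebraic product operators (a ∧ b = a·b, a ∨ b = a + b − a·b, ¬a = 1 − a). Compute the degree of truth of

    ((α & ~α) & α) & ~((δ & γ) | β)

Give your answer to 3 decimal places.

0.019

~α = 1 − 0.3000 = 0.7000
α & ~α = a·b on (0.3000, 0.7000) = 0.2100
(α & ~α) & α = a·b on (0.2100, 0.3000) = 0.0630
δ & γ = a·b on (0.3200, 0.6100) = 0.1952
(δ & γ) | β = a + b − a·b on (0.1952, 0.6200) = 0.6942
~((δ & γ) | β) = 1 − 0.6942 = 0.3058
((α & ~α) & α) & ~((δ & γ) | β) = a·b on (0.0630, 0.3058) = 0.0193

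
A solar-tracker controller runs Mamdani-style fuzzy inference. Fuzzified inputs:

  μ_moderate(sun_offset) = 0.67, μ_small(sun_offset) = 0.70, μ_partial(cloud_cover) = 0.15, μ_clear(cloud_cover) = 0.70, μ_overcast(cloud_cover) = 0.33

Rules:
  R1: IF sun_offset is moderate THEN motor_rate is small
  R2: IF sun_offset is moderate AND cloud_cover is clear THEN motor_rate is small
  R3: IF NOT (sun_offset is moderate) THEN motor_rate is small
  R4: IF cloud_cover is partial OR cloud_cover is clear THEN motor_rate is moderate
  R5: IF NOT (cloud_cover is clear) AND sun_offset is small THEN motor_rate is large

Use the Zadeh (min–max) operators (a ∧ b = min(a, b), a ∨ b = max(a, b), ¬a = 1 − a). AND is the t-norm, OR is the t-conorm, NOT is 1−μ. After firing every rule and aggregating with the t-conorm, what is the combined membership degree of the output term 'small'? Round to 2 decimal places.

R1: moderate=0.67 → w = 0.67
R2: moderate=0.67, clear=0.70; AND[min(a, b)] → w = 0.67
R3: ¬moderate=1−0.67=0.33 → w = 0.33
R4: partial=0.15, clear=0.70; OR[max(a, b)] → w = 0.70
R5: ¬clear=1−0.70=0.30, small=0.70; AND[min(a, b)] → w = 0.30
Rules with consequent 'small': {R1, R2, R3} → strengths 0.67, 0.67, 0.33
Aggregate via t-conorm [max(a, b)]: 0.67

0.67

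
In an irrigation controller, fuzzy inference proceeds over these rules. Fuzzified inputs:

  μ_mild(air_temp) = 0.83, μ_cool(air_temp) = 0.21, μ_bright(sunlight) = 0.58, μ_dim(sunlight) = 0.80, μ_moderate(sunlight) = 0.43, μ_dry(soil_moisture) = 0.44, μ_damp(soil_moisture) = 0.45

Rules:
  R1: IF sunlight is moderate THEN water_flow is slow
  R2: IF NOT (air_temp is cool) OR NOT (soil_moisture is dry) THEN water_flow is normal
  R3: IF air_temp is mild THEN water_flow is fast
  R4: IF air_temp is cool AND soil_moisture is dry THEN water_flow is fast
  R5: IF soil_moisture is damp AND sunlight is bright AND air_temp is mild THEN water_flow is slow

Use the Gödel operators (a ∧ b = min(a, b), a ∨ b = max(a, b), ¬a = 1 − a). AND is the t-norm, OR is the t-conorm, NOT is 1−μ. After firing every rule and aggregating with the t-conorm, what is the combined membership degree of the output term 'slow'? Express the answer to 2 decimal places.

R1: moderate=0.43 → w = 0.43
R2: ¬cool=1−0.21=0.79, ¬dry=1−0.44=0.56; OR[max(a, b)] → w = 0.79
R3: mild=0.83 → w = 0.83
R4: cool=0.21, dry=0.44; AND[min(a, b)] → w = 0.21
R5: damp=0.45, bright=0.58, mild=0.83; AND[min(a, b)] → w = 0.45
Rules with consequent 'slow': {R1, R5} → strengths 0.43, 0.45
Aggregate via t-conorm [max(a, b)]: 0.45

0.45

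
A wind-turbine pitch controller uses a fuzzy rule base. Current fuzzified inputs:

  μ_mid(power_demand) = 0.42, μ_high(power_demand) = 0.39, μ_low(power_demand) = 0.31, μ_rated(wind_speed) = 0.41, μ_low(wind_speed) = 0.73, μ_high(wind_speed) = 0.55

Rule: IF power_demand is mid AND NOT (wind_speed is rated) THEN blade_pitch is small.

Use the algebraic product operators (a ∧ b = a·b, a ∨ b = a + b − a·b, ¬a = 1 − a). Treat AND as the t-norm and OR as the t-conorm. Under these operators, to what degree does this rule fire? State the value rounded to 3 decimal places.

0.248

firing strength: mid=0.42, ¬rated=1−0.41=0.59; AND[a·b] → w = 0.2478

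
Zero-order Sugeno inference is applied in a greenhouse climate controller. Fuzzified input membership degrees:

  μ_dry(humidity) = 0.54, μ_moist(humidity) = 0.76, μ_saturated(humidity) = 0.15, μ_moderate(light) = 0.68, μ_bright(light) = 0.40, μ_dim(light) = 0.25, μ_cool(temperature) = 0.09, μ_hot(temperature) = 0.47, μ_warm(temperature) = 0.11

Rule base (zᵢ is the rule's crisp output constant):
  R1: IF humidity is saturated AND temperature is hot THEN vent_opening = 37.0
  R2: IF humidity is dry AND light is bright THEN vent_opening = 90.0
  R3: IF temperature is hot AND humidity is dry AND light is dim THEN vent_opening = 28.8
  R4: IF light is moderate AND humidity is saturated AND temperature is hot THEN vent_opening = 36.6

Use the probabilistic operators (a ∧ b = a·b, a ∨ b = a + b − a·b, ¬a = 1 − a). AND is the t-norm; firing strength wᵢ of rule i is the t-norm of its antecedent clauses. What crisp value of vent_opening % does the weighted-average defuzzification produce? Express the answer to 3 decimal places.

64.416

R1 (z=37.0): saturated=0.15, hot=0.47; AND[a·b] → w = 0.0705
R2 (z=90.0): dry=0.54, bright=0.40; AND[a·b] → w = 0.2160
R3 (z=28.8): hot=0.47, dry=0.54, dim=0.25; AND[a·b] → w = 0.0635
R4 (z=36.6): moderate=0.68, saturated=0.15, hot=0.47; AND[a·b] → w = 0.0479
Weighted average = (0.0705·37.0 + 0.2160·90.0 + 0.0635·28.8 + 0.0479·36.6) / (0.0705 + 0.2160 + 0.0635 + 0.0479)
  = 25.6305 / 0.3979 = 64.416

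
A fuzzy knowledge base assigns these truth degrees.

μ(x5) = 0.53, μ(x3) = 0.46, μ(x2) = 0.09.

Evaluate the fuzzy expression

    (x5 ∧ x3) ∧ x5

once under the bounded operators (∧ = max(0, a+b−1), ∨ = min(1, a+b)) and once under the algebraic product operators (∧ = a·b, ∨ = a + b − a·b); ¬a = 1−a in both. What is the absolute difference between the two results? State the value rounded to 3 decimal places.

Under bounded:
  x5 ∧ x3 = max(0, a+b−1) on (0.53, 0.46) = 0.00
  (x5 ∧ x3) ∧ x5 = max(0, a+b−1) on (0.00, 0.53) = 0.00
  → value = 0.0000
Under algebraic product:
  x5 ∧ x3 = a·b on (0.5300, 0.4600) = 0.2438
  (x5 ∧ x3) ∧ x5 = a·b on (0.2438, 0.5300) = 0.1292
  → value = 0.1292
|0.0000 − 0.1292| = 0.129

0.129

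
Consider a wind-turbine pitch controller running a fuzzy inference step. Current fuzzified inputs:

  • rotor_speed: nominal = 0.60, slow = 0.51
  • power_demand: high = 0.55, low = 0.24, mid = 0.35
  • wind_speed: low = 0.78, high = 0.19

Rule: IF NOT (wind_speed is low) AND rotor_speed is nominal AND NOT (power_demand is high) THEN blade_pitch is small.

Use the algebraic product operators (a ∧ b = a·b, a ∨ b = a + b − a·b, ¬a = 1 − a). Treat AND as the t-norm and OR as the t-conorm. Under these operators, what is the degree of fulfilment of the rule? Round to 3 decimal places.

0.059

firing strength: ¬low=1−0.78=0.22, nominal=0.60, ¬high=1−0.55=0.45; AND[a·b] → w = 0.0594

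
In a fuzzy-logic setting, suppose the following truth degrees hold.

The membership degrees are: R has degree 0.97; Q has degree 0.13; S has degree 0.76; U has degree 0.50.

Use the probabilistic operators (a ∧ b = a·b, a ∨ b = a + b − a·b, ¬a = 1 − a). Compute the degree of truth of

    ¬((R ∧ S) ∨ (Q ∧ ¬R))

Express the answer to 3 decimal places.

0.262

R ∧ S = a·b on (0.9700, 0.7600) = 0.7372
¬R = 1 − 0.9700 = 0.0300
Q ∧ ¬R = a·b on (0.1300, 0.0300) = 0.0039
(R ∧ S) ∨ (Q ∧ ¬R) = a + b − a·b on (0.7372, 0.0039) = 0.7382
¬((R ∧ S) ∨ (Q ∧ ¬R)) = 1 − 0.7382 = 0.2618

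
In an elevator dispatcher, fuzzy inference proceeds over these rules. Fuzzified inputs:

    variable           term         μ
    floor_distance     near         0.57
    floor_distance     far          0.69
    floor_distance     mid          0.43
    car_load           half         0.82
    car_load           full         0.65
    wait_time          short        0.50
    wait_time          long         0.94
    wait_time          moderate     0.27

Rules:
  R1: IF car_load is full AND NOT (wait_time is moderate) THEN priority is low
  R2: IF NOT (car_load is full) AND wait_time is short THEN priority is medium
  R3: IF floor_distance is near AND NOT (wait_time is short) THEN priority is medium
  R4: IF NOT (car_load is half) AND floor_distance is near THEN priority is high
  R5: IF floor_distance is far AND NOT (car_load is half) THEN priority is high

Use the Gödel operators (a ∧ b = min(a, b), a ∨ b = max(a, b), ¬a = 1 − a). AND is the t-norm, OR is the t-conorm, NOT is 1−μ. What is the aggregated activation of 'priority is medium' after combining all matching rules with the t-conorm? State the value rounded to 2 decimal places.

R1: full=0.65, ¬moderate=1−0.27=0.73; AND[min(a, b)] → w = 0.65
R2: ¬full=1−0.65=0.35, short=0.50; AND[min(a, b)] → w = 0.35
R3: near=0.57, ¬short=1−0.50=0.50; AND[min(a, b)] → w = 0.50
R4: ¬half=1−0.82=0.18, near=0.57; AND[min(a, b)] → w = 0.18
R5: far=0.69, ¬half=1−0.82=0.18; AND[min(a, b)] → w = 0.18
Rules with consequent 'medium': {R2, R3} → strengths 0.35, 0.50
Aggregate via t-conorm [max(a, b)]: 0.50

0.50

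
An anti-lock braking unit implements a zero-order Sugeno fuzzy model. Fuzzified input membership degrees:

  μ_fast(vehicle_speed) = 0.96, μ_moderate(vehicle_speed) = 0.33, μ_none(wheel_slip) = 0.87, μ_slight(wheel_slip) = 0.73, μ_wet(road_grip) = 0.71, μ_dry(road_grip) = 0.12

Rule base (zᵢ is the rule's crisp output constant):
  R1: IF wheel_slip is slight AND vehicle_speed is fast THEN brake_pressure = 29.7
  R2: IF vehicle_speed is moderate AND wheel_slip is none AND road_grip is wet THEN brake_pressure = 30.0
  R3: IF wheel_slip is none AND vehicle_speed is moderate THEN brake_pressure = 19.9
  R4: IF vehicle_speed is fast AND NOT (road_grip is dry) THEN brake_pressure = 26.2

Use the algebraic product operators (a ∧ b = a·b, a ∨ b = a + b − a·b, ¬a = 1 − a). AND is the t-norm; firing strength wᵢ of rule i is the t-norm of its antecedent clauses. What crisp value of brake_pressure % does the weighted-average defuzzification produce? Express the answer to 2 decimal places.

R1 (z=29.7): slight=0.73, fast=0.96; AND[a·b] → w = 0.7008
R2 (z=30.0): moderate=0.33, none=0.87, wet=0.71; AND[a·b] → w = 0.2038
R3 (z=19.9): none=0.87, moderate=0.33; AND[a·b] → w = 0.2871
R4 (z=26.2): fast=0.96, ¬dry=1−0.12=0.88; AND[a·b] → w = 0.8448
Weighted average = (0.7008·29.7 + 0.2038·30.0 + 0.2871·19.9 + 0.8448·26.2) / (0.7008 + 0.2038 + 0.2871 + 0.8448)
  = 54.7760 / 2.0365 = 26.90

26.90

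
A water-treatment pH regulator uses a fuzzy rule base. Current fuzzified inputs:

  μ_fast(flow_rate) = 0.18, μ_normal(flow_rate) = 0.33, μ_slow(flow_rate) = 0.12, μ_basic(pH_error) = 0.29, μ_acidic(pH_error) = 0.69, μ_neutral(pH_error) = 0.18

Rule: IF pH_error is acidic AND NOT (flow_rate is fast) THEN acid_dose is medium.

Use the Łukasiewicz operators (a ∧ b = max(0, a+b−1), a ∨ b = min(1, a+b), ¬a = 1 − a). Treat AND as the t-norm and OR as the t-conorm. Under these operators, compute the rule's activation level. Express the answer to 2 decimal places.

firing strength: acidic=0.69, ¬fast=1−0.18=0.82; AND[max(0, a+b−1)] → w = 0.51

0.51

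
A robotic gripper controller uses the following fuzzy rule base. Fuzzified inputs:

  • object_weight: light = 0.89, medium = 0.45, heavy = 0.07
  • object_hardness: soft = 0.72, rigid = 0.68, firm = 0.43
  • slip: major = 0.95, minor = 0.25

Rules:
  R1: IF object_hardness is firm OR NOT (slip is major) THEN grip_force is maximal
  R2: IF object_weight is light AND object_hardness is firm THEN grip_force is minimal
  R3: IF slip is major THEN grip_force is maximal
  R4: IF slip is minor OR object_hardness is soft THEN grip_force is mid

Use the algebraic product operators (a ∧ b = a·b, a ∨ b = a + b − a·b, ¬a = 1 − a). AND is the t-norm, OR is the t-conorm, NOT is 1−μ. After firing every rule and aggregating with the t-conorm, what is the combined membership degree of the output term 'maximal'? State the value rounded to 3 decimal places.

0.973

R1: firm=0.43, ¬major=1−0.95=0.05; OR[a + b − a·b] → w = 0.4585
R2: light=0.89, firm=0.43; AND[a·b] → w = 0.3827
R3: major=0.95 → w = 0.9500
R4: minor=0.25, soft=0.72; OR[a + b − a·b] → w = 0.7900
Rules with consequent 'maximal': {R1, R3} → strengths 0.4585, 0.9500
Aggregate via t-conorm [a + b − a·b]: 0.9729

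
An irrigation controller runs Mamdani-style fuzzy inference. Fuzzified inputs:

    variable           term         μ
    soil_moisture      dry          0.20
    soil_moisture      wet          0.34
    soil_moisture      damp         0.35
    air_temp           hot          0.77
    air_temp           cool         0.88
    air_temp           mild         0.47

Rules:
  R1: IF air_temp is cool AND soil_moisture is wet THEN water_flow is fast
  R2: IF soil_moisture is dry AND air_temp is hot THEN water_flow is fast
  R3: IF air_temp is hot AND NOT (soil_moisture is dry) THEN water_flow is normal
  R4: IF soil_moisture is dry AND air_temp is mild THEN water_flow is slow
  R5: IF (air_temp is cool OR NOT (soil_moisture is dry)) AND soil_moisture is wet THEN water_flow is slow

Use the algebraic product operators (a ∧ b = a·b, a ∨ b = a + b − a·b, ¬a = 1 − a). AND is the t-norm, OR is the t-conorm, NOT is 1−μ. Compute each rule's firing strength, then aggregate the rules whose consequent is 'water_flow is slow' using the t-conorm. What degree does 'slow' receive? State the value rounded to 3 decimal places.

0.395

R1: cool=0.88, wet=0.34; AND[a·b] → w = 0.2992
R2: dry=0.20, hot=0.77; AND[a·b] → w = 0.1540
R3: hot=0.77, ¬dry=1−0.20=0.80; AND[a·b] → w = 0.6160
R4: dry=0.20, mild=0.47; AND[a·b] → w = 0.0940
R5: (cool=0.88 OR ¬dry=1−0.20=0.80) = 0.9760; AND[a·b] with wet=0.34 → w = 0.3318
Rules with consequent 'slow': {R4, R5} → strengths 0.0940, 0.3318
Aggregate via t-conorm [a + b − a·b]: 0.3946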